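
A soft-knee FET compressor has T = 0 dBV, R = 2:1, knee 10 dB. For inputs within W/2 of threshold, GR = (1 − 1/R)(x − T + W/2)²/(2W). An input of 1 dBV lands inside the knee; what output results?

x − T + W/2 = 1 − 0 + 5 = 6.
GR = (1 − 1/2) × 6² / 20 = 0.5 × 36 / 20 = 0.9 dB.
Output = 1 − 0.9 = 0.1 dBV.

0.1 dBV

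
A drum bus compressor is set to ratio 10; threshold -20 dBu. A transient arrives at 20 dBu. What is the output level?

20 dBu sits 40 dB over threshold.
At 10:1 the overshoot is divided by 10, leaving 4 dB above threshold.
That puts the output at -16 dBu.

-16 dBu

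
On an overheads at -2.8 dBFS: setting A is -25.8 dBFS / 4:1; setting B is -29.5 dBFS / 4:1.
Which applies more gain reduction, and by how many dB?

B, by 2.775 dB

A: 23 dB over, compressed to 5.75 dB over, so 17.25 dB of GR.
B: 26.7 dB over, compressed to 6.675 dB over, so 20.025 dB of GR.
B reduces 2.775 dB more.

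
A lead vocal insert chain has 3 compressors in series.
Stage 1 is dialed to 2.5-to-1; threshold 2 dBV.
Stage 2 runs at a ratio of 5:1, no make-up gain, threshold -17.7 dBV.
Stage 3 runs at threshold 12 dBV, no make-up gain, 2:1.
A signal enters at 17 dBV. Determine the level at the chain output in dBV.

Stage 1: 15 dB above 2 dBV, reduced 2.5:1 to 6 dB above → 8 dBV.
Stage 2: overshoot 25.7 dB → 25.7/5 = 5.14 dB → -12.56 dBV.
Stage 3: -12.56 dBV ≤ 12 dBV, so stage 3 doesn't engage; output -12.56 dBV.

-12.56 dBV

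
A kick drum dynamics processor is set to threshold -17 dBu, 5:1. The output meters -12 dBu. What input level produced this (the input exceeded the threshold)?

8 dBu

That's 5 dB above the -17 dBu threshold.
Input overshoot = R × output overshoot = 25 dB → input = -17 + 25 = 8 dBu.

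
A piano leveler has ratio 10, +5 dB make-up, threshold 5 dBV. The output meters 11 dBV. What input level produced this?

15 dBV

Before make-up, the level was 11 − 5 = 6 dBV.
The compressed level sits 6 − 5 = 1 dB over threshold.
Before 10:1 compression the overshoot was 1 × 10 = 10 dB, so input = 5 + 10 = 15 dBV.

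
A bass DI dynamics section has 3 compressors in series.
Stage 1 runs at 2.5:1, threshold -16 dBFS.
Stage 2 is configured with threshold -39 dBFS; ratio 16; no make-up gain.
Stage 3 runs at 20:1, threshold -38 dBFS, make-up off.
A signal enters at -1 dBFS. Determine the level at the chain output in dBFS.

-37.959375 dBFS

Stage 1: 15 dB above -16 dBFS, reduced 2.5:1 to 6 dB above → -10 dBFS.
Stage 2: 29 dB above -39 dBFS, reduced 16:1 to 1.8125 dB above → -37.1875 dBFS.
Stage 3: overshoot 0.8125 dB → 0.8125/20 = 0.040625 dB → -37.959375 dBFS.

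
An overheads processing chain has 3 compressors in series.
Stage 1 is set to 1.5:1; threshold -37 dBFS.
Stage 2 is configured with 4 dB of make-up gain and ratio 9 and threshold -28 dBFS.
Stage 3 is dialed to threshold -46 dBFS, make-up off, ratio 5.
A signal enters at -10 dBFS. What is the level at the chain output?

Stage 1: overshoot 27 dB → 27/1.5 = 18 dB → -19 dBFS.
Stage 2: -19 dBFS is 9 dB over -28 dBFS; at 9:1 that becomes 1 dB over, giving -27 dBFS; +4 dB make-up → -23 dBFS.
Stage 3: -23 dBFS is 23 dB over -46 dBFS; at 5:1 that becomes 4.6 dB over, giving -41.4 dBFS.

-41.4 dBFS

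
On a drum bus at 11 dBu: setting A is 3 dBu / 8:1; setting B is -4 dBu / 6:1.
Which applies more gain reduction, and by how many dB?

A: overshoot 8 dB → output overshoot 1 dB → GR 7 dB.
B: overshoot 15 dB → output overshoot 2.5 dB → GR 12.5 dB.
B applies 5.5 dB more gain reduction.

B, by 5.5 dB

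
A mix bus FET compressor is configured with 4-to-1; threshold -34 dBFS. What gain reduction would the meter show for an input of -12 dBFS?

The signal is 22 dB above threshold.
At 4:1, output sits 22/4 = 5.5 dB above threshold.
Gain reduction = 22 − 5.5 = 16.5 dB.

16.5 dB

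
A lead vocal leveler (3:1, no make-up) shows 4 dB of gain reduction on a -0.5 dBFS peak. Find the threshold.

Gain reduction = -0.5 − (-4.5) = 4 dB; output overshoot = GR / (R − 1) = 4 / 2 = 2 dB.
Threshold = output − output overshoot = -4.5 − 2 = -6.5 dBFS.

-6.5 dBFS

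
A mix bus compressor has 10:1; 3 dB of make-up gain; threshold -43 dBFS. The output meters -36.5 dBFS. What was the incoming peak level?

-8 dBFS

Stripping the +3 dB make-up gives -39.5 dBFS at the gain stage.
That's 3.5 dB above the -43 dBFS threshold.
Undo the ratio: input overshoot = 3.5 × 10 = 35 dB, giving input = -8 dBFS.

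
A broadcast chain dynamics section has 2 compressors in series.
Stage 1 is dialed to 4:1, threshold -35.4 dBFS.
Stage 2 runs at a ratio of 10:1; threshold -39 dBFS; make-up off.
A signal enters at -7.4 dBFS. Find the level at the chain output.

-37.94 dBFS

Stage 1: 28 dB above -35.4 dBFS, reduced 4:1 to 7 dB above → -28.4 dBFS.
Stage 2: -28.4 dBFS is 10.6 dB over -39 dBFS; at 10:1 that becomes 1.06 dB over, giving -37.94 dBFS.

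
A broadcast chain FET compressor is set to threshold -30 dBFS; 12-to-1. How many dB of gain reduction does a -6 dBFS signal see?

-6 dBFS exceeds the threshold by 24 dB.
At 12:1, output sits 24/12 = 2 dB above threshold.
GR = overshoot in − overshoot out = 24 − 2 = 22 dB.

22 dB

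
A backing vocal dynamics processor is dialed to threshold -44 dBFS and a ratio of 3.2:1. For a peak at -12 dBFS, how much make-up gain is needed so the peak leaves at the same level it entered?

22 dB

The peak compresses to -44 + 32/3.2 = -34 dBFS.
To reach -12 dBFS requires -12 − (-34) = 22 dB of make-up.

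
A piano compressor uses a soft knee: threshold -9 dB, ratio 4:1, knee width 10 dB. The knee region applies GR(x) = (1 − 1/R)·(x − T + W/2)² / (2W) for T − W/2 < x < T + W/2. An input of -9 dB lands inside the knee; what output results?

-9.9375 dB

x − T + W/2 = -9 − (-9) + 5 = 5.
GR = (1 − 1/4) × 5² / 20 = 0.75 × 25 / 20 = 0.9375 dB.
Output = -9 − 0.9375 = -9.9375 dB.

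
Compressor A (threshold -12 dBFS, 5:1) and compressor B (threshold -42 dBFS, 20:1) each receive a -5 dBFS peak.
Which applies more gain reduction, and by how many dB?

B, by 29.55 dB

A: overshoot 7 dB → output overshoot 1.4 dB → GR 5.6 dB.
B: overshoot 37 dB → output overshoot 1.85 dB → GR 35.15 dB.
B applies 29.55 dB more gain reduction.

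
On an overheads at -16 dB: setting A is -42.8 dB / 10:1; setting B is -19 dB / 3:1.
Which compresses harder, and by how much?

A: GR = 26.8 − 26.8/10 = 24.12 dB.
B: GR = 3 − 3/3 = 2 dB.
A reduces 22.12 dB more.

A, by 22.12 dB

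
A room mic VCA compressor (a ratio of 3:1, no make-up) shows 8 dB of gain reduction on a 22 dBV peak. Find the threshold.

10 dBV

Gain reduction = 22 − 14 = 8 dB; output overshoot = GR / (R − 1) = 8 / 2 = 4 dB.
Threshold = output − output overshoot = 14 − 4 = 10 dBV.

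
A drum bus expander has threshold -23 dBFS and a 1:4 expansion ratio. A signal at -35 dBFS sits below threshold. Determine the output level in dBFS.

Below threshold, a 1:4 expander applies gain = (4−1)×(T − x) of attenuation.
(4−1) × 12 = 36 dB, so output = -35 − 36 = -71 dBFS.

-71 dBFS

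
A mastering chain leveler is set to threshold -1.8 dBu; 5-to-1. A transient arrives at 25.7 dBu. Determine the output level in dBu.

Overshoot: 25.7 − (-1.8) = 27.5 dB.
At 5:1 the overshoot is divided by 5, leaving 5.5 dB above threshold.
Output = -1.8 + 5.5 = 3.7 dBu.

3.7 dBu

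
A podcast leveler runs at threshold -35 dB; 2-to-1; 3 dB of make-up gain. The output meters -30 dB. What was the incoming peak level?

Remove make-up: -30 − 3 = -33 dB.
The compressed level sits -33 − (-35) = 2 dB over threshold.
Input overshoot = R × output overshoot = 4 dB → input = -35 + 4 = -31 dB.

-31 dB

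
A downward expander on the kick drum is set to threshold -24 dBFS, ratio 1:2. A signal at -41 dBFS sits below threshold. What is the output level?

-58 dBFS

Below threshold, a 1:2 expander applies gain = (2−1)×(T − x) of attenuation.
(2−1) × 17 = 17 dB, so output = -41 − 17 = -58 dBFS.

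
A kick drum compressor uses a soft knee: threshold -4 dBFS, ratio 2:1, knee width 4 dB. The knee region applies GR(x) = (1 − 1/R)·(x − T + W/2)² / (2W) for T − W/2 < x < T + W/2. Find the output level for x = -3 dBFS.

x − T + W/2 = -3 − (-4) + 2 = 3.
GR = (1 − 1/2) × 3² / 8 = 0.5 × 9 / 8 = 0.5625 dB.
Output = -3 − 0.5625 = -3.5625 dBFS.

-3.5625 dBFS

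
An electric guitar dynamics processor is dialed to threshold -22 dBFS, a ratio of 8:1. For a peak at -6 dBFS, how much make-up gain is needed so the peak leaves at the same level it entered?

The peak compresses to -22 + 16/8 = -20 dBFS.
To reach -6 dBFS requires -6 − (-20) = 14 dB of make-up.

14 dB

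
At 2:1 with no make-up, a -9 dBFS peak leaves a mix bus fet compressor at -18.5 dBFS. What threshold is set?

-28 dBFS

Let T be the threshold. Output overshoot = (input overshoot)/R, so -18.5 − T = (-9 − T)/2.
2·(-18.5 − T) = -9 − T → 1·T = -37 − (-9) = -28.
T = -28/1 = -28 dBFS.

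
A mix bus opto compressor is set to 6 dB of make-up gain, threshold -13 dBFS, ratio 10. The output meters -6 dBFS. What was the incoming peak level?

Remove make-up: -6 − 6 = -12 dBFS.
That's 1 dB above the -13 dBFS threshold.
Input overshoot = R × output overshoot = 10 dB → input = -13 + 10 = -3 dBFS.

-3 dBFS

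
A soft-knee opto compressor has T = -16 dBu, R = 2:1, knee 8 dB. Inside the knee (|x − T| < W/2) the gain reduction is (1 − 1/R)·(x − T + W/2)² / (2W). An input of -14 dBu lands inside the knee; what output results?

x − T + W/2 = -14 − (-16) + 4 = 6.
GR = (1 − 1/2) × 6² / 16 = 0.5 × 36 / 16 = 1.125 dB.
Output = -14 − 1.125 = -15.125 dBu.

-15.125 dBu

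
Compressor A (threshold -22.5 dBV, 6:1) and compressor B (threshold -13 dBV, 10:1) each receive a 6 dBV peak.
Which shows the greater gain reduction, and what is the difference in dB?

A: overshoot 28.5 dB → output overshoot 4.75 dB → GR 23.75 dB.
B: overshoot 19 dB → output overshoot 1.9 dB → GR 17.1 dB.
A applies 6.65 dB more gain reduction.

A, by 6.65 dB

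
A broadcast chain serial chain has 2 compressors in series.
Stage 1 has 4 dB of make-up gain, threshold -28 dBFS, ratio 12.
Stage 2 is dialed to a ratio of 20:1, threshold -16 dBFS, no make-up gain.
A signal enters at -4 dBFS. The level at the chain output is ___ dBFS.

-22 dBFS

Stage 1: overshoot 24 dB → 24/12 = 2 dB → -26 dBFS; +4 dB make-up → -22 dBFS.
Stage 2: -22 dBFS ≤ -16 dBFS, so stage 2 doesn't engage; output -22 dBFS.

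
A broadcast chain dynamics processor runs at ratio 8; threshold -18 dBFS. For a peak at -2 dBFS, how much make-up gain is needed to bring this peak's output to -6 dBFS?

Without make-up, output = threshold + overshoot/8 = -18 + 2 = -16 dBFS.
Gap to target: 10 dB.

10 dB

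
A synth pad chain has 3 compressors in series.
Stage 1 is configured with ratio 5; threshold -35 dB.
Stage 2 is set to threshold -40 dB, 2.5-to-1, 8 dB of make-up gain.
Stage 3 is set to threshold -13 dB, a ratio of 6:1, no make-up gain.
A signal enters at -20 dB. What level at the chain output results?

-28.8 dB

Stage 1: -20 dB is 15 dB over -35 dB; at 5:1 that becomes 3 dB over, giving -32 dB.
Stage 2: overshoot 8 dB → 8/2.5 = 3.2 dB → -36.8 dB; +8 dB make-up → -28.8 dB.
Stage 3: below threshold (-28.8 ≤ -13); passes unchanged; output -28.8 dB.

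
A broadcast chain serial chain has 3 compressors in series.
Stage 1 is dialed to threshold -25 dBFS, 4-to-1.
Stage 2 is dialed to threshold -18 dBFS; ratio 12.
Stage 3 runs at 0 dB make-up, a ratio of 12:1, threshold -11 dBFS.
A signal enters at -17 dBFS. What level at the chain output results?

-23 dBFS

Stage 1: -17 dBFS is 8 dB over -25 dBFS; at 4:1 that becomes 2 dB over, giving -23 dBFS.
Stage 2: -23 dBFS ≤ -18 dBFS, so stage 2 doesn't engage; output -23 dBFS.
Stage 3: below threshold (-23 ≤ -11); passes unchanged; output -23 dBFS.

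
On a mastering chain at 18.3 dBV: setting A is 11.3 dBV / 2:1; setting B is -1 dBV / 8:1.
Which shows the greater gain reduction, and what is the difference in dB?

B, by 13.3875 dB

A: GR = 7 − 7/2 = 3.5 dB.
B: GR = 19.3 − 19.3/8 = 16.8875 dB.
B applies 13.3875 dB more gain reduction.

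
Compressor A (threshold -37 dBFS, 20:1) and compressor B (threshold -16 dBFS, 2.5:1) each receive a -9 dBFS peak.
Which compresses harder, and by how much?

A, by 22.4 dB

A: GR = 28 − 28/20 = 26.6 dB.
B: GR = 7 − 7/2.5 = 4.2 dB.
A applies 22.4 dB more gain reduction.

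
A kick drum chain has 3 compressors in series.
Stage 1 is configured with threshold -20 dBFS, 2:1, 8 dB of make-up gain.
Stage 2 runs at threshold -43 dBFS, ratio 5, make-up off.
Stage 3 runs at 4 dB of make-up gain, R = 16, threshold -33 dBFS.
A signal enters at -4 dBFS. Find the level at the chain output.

Stage 1: 16 dB above -20 dBFS, reduced 2:1 to 8 dB above → -12 dBFS; +8 dB make-up → -4 dBFS.
Stage 2: overshoot 39 dB → 39/5 = 7.8 dB → -35.2 dBFS.
Stage 3: below threshold (-35.2 ≤ -33); passes unchanged; make-up brings it to -31.2 dBFS.

-31.2 dBFS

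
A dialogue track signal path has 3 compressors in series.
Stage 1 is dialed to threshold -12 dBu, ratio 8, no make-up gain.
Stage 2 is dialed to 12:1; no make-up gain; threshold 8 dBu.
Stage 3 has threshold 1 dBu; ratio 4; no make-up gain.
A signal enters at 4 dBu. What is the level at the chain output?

Stage 1: 16 dB above -12 dBu, reduced 8:1 to 2 dB above → -10 dBu.
Stage 2: -10 dBu is at or below the 8 dBu threshold — no compression; output -10 dBu.
Stage 3: -10 dBu ≤ 1 dBu, so stage 3 doesn't engage; output -10 dBu.

-10 dBu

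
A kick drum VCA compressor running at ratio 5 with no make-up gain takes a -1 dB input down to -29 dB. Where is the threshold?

-36 dB

Let T be the threshold. Output overshoot = (input overshoot)/R, so -29 − T = (-1 − T)/5.
5·(-29 − T) = -1 − T → 4·T = -145 − (-1) = -144.
T = -144/4 = -36 dB.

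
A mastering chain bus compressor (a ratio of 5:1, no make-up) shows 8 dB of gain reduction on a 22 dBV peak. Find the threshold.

12 dBV

Input is 10 dB above T (since output overshoot × R = input overshoot: (14 − T)·5 = 22 − T gives T = 12 dBV).
Check: 12 + (22 − 12)/5 = 12 + 2 = 14 dBV. ✓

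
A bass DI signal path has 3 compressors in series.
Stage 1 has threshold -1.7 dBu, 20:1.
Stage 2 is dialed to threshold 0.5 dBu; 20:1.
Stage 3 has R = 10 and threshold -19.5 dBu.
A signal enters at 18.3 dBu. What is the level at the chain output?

Stage 1: overshoot 20 dB → 20/20 = 1 dB → -0.7 dBu.
Stage 2: -0.7 dBu ≤ 0.5 dBu, so stage 2 doesn't engage; output -0.7 dBu.
Stage 3: 18.8 dB above -19.5 dBu, reduced 10:1 to 1.88 dB above → -17.62 dBu.

-17.62 dBu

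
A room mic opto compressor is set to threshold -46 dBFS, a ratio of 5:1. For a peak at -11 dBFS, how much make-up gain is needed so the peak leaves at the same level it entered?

28 dB

The peak compresses to -46 + 35/5 = -39 dBFS.
To reach -11 dBFS requires -11 − (-39) = 28 dB of make-up.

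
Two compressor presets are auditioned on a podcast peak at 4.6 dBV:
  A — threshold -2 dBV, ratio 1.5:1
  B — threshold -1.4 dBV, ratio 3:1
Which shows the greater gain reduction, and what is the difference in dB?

A: overshoot 6.6 dB → output overshoot 4.4 dB → GR 2.2 dB.
B: overshoot 6 dB → output overshoot 2 dB → GR 4 dB.
Difference: 1.8 dB in favour of B.

B, by 1.8 dB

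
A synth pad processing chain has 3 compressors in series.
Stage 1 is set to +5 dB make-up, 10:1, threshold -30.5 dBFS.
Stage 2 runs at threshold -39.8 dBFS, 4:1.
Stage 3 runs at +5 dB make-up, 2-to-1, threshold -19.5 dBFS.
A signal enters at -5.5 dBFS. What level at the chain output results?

Stage 1: overshoot 25 dB → 25/10 = 2.5 dB → -28 dBFS; +5 dB make-up → -23 dBFS.
Stage 2: 16.8 dB above -39.8 dBFS, reduced 4:1 to 4.2 dB above → -35.6 dBFS.
Stage 3: -35.6 dBFS ≤ -19.5 dBFS, so stage 3 doesn't engage; make-up brings it to -30.6 dBFS.

-30.6 dBFS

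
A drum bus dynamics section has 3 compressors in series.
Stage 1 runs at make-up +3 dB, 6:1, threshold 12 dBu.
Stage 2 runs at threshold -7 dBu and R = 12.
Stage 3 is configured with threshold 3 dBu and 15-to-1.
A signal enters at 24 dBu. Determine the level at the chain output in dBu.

Stage 1: 24 dBu is 12 dB over 12 dBu; at 6:1 that becomes 2 dB over, giving 14 dBu; +3 dB make-up → 17 dBu.
Stage 2: overshoot 24 dB → 24/12 = 2 dB → -5 dBu.
Stage 3: -5 dBu ≤ 3 dBu, so stage 3 doesn't engage; output -5 dBu.

-5 dBu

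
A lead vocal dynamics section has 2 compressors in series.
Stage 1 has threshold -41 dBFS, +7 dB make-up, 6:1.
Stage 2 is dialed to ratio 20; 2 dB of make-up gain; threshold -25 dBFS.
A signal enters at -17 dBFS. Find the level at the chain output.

Stage 1: 24 dB above -41 dBFS, reduced 6:1 to 4 dB above → -37 dBFS; +7 dB make-up → -30 dBFS.
Stage 2: below threshold (-30 ≤ -25); passes unchanged; make-up brings it to -28 dBFS.

-28 dBFS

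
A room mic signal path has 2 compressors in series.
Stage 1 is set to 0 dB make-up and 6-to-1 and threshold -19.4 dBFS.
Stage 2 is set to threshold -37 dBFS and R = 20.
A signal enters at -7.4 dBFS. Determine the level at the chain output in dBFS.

Stage 1: -7.4 dBFS is 12 dB over -19.4 dBFS; at 6:1 that becomes 2 dB over, giving -17.4 dBFS.
Stage 2: -17.4 dBFS is 19.6 dB over -37 dBFS; at 20:1 that becomes 0.98 dB over, giving -36.02 dBFS.

-36.02 dBFS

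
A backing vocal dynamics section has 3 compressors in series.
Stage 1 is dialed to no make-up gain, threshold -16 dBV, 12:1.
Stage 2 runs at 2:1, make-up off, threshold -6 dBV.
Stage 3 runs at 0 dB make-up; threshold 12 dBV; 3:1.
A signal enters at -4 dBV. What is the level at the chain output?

-15 dBV

Stage 1: 12 dB above -16 dBV, reduced 12:1 to 1 dB above → -15 dBV.
Stage 2: -15 dBV ≤ -6 dBV, so stage 2 doesn't engage; output -15 dBV.
Stage 3: -15 dBV is at or below the 12 dBV threshold — no compression; output -15 dBV.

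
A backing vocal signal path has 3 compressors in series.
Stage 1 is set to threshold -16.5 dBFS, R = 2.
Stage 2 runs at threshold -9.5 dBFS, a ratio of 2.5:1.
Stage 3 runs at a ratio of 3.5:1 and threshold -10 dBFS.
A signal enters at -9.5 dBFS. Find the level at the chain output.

Stage 1: -9.5 dBFS is 7 dB over -16.5 dBFS; at 2:1 that becomes 3.5 dB over, giving -13 dBFS.
Stage 2: -13 dBFS ≤ -9.5 dBFS, so stage 2 doesn't engage; output -13 dBFS.
Stage 3: below threshold (-13 ≤ -10); passes unchanged; output -13 dBFS.

-13 dBFS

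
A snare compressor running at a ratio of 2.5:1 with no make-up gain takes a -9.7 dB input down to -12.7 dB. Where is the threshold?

Let T be the threshold. Output overshoot = (input overshoot)/R, so -12.7 − T = (-9.7 − T)/2.5.
2.5·(-12.7 − T) = -9.7 − T → 1.5·T = -31.75 − (-9.7) = -22.05.
T = -22.05/1.5 = -14.7 dB.

-14.7 dB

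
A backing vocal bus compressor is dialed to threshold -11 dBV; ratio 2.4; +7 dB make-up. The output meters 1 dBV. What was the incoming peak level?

1 dBV

Stripping the +7 dB make-up gives -6 dBV at the gain stage.
That's 5 dB above the -11 dBV threshold.
Input overshoot = R × output overshoot = 12 dB → input = -11 + 12 = 1 dBV.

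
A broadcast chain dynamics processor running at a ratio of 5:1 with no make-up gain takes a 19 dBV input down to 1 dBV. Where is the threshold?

-3.5 dBV

Let T be the threshold. Output overshoot = (input overshoot)/R, so 1 − T = (19 − T)/5.
5·(1 − T) = 19 − T → 4·T = 5 − 19 = -14.
T = -14/4 = -3.5 dBV.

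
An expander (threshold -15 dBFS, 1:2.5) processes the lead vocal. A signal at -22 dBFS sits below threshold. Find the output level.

Undershoot = (-15) − (-22) = 7 dB.
At 1:2.5, that expands to 17.5 dB under threshold.
Output = -15 − 17.5 = -32.5 dBFS.

-32.5 dBFS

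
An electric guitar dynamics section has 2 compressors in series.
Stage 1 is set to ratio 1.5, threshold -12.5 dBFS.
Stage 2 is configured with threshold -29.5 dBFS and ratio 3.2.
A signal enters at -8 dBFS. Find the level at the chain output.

Stage 1: 4.5 dB above -12.5 dBFS, reduced 1.5:1 to 3 dB above → -9.5 dBFS.
Stage 2: overshoot 20 dB → 20/3.2 = 6.25 dB → -23.25 dBFS.

-23.25 dBFS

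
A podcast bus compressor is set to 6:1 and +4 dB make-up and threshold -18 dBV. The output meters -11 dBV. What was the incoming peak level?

Stripping the +4 dB make-up gives -15 dBV at the gain stage.
Post-compression overshoot = -15 − (-18) = 3 dB.
Before 6:1 compression the overshoot was 3 × 6 = 18 dB, so input = -18 + 18 = 0 dBV.

0 dBV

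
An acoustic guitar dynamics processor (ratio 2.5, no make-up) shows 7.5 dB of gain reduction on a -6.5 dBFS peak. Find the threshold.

Input is 12.5 dB above T (since output overshoot × R = input overshoot: (-14 − T)·2.5 = -6.5 − T gives T = -19 dBFS).
Check: -19 + (-6.5 − (-19))/2.5 = -19 + 5 = -14 dBFS. ✓

-19 dBFS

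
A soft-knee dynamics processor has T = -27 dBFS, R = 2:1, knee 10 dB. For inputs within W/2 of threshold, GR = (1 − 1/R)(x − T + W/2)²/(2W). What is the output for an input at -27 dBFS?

-27.625 dBFS

x − T + W/2 = -27 − (-27) + 5 = 5.
GR = (1 − 1/2) × 5² / 20 = 0.5 × 25 / 20 = 0.625 dB.
Output = -27 − 0.625 = -27.625 dBFS.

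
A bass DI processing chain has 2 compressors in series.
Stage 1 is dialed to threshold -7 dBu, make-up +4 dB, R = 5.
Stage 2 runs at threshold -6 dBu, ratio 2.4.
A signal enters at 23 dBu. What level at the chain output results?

Stage 1: overshoot 30 dB → 30/5 = 6 dB → -1 dBu; +4 dB make-up → 3 dBu.
Stage 2: 9 dB above -6 dBu, reduced 2.4:1 to 3.75 dB above → -2.25 dBu.

-2.25 dBu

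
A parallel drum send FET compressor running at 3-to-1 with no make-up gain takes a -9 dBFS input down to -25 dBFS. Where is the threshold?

Gain reduction = -9 − (-25) = 16 dB; output overshoot = GR / (R − 1) = 16 / 2 = 8 dB.
Threshold = output − output overshoot = -25 − 8 = -33 dBFS.

-33 dBFS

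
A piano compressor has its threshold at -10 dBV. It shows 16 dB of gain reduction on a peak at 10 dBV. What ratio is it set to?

Input overshoot = 10 − (-10) = 20 dB.
Output overshoot = 20 − 16 = 4 dB.
Ratio = input overshoot / output overshoot = 20 / 4 = 5.

5:1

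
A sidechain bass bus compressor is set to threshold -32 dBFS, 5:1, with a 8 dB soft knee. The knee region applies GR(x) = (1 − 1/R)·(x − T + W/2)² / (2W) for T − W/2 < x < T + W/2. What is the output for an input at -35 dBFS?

-35.05 dBFS

x − T + W/2 = -35 − (-32) + 4 = 1.
GR = (1 − 1/5) × 1² / 16 = 0.8 × 1 / 16 = 0.05 dB.
Output = -35 − 0.05 = -35.05 dBFS.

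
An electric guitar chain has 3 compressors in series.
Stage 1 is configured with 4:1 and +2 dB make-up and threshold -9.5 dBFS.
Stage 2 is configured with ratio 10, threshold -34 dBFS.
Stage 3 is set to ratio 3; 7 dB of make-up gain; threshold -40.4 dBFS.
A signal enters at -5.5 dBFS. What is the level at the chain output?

-30.35 dBFS

Stage 1: 4 dB above -9.5 dBFS, reduced 4:1 to 1 dB above → -8.5 dBFS; +2 dB make-up → -6.5 dBFS.
Stage 2: overshoot 27.5 dB → 27.5/10 = 2.75 dB → -31.25 dBFS.
Stage 3: overshoot 9.15 dB → 9.15/3 = 3.05 dB → -37.35 dBFS; +7 dB make-up → -30.35 dBFS.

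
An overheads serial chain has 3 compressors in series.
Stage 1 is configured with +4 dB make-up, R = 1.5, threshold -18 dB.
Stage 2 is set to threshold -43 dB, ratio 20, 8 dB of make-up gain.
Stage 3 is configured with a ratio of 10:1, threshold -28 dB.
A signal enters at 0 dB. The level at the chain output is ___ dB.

Stage 1: 0 dB is 18 dB over -18 dB; at 1.5:1 that becomes 12 dB over, giving -6 dB; +4 dB make-up → -2 dB.
Stage 2: -2 dB is 41 dB over -43 dB; at 20:1 that becomes 2.05 dB over, giving -40.95 dB; +8 dB make-up → -32.95 dB.
Stage 3: -32.95 dB ≤ -28 dB, so stage 3 doesn't engage; output -32.95 dB.

-32.95 dB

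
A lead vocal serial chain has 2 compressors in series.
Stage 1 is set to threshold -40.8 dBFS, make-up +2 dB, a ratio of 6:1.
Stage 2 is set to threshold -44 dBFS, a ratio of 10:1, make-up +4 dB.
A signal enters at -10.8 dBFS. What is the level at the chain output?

Stage 1: overshoot 30 dB → 30/6 = 5 dB → -35.8 dBFS; +2 dB make-up → -33.8 dBFS.
Stage 2: 10.2 dB above -44 dBFS, reduced 10:1 to 1.02 dB above → -42.98 dBFS; +4 dB make-up → -38.98 dBFS.

-38.98 dBFS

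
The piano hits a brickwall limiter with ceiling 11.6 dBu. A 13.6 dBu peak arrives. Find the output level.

11.6 dBu

At ∞:1, everything above 11.6 dBu is held at the ceiling.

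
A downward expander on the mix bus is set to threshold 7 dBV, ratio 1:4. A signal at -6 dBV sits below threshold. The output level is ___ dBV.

Undershoot = 7 − (-6) = 13 dB.
At 1:4, that expands to 52 dB under threshold.
Output = 7 − 52 = -45 dBV.

-45 dBV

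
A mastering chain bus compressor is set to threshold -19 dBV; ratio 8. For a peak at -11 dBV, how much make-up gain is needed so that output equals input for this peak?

Overshoot 8 dB → 8/8 = 1 dB after compression, so the compressed level is -19 + 1 = -18 dBV.
Make-up = target − compressed = -11 − (-18) = 7 dB.

7 dB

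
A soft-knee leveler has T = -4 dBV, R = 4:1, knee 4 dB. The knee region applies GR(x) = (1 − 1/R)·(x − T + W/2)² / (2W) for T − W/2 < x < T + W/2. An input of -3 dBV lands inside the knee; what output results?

-3.84375 dBV

x − T + W/2 = -3 − (-4) + 2 = 3.
GR = (1 − 1/4) × 3² / 8 = 0.75 × 9 / 8 = 0.84375 dB.
Output = -3 − 0.84375 = -3.84375 dBV.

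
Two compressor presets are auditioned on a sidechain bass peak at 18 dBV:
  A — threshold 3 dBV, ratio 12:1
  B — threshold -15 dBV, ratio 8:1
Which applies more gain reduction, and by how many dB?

A: overshoot 15 dB → output overshoot 1.25 dB → GR 13.75 dB.
B: overshoot 33 dB → output overshoot 4.125 dB → GR 28.875 dB.
B applies 15.125 dB more gain reduction.

B, by 15.125 dB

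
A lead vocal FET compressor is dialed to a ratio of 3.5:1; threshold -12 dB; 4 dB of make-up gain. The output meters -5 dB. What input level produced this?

-1.5 dB

Remove make-up: -5 − 4 = -9 dB.
The compressed level sits -9 − (-12) = 3 dB over threshold.
Input overshoot = R × output overshoot = 10.5 dB → input = -12 + 10.5 = -1.5 dB.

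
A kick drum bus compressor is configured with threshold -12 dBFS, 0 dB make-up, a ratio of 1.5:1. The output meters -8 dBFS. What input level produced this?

-6 dBFS

That's 4 dB above the -12 dBFS threshold.
Before 1.5:1 compression the overshoot was 4 × 1.5 = 6 dB, so input = -12 + 6 = -6 dBFS.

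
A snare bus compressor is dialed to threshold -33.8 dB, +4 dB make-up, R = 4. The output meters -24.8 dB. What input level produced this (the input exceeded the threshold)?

-13.8 dB

Before make-up, the level was -24.8 − 4 = -28.8 dB.
The compressed level sits -28.8 − (-33.8) = 5 dB over threshold.
Before 4:1 compression the overshoot was 5 × 4 = 20 dB, so input = -33.8 + 20 = -13.8 dB.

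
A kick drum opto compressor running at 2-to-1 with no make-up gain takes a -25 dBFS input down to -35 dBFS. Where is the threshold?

Let T be the threshold. Output overshoot = (input overshoot)/R, so -35 − T = (-25 − T)/2.
2·(-35 − T) = -25 − T → 1·T = -70 − (-25) = -45.
T = -45/1 = -45 dBFS.

-45 dBFS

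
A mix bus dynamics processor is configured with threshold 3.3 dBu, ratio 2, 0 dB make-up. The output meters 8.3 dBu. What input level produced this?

13.3 dBu

That's 5 dB above the 3.3 dBu threshold.
Before 2:1 compression the overshoot was 5 × 2 = 10 dB, so input = 3.3 + 10 = 13.3 dBu.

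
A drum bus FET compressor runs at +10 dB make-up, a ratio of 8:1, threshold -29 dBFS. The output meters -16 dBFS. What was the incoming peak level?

Before make-up, the level was -16 − 10 = -26 dBFS.
That's 3 dB above the -29 dBFS threshold.
Undo the ratio: input overshoot = 3 × 8 = 24 dB, giving input = -5 dBFS.

-5 dBFS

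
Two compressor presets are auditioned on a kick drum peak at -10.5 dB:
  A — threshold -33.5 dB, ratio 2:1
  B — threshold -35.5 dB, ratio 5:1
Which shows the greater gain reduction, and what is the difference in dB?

A: overshoot 23 dB → output overshoot 11.5 dB → GR 11.5 dB.
B: overshoot 25 dB → output overshoot 5 dB → GR 20 dB.
Difference: 8.5 dB in favour of B.

B, by 8.5 dB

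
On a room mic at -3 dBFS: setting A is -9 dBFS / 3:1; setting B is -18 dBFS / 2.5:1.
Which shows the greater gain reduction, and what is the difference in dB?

A: 6 dB over, compressed to 2 dB over, so 4 dB of GR.
B: 15 dB over, compressed to 6 dB over, so 9 dB of GR.
B reduces 5 dB more.

B, by 5 dB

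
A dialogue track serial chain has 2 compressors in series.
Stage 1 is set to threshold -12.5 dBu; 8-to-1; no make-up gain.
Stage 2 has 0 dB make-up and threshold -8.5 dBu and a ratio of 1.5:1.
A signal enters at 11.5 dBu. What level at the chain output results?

-9.5 dBu

Stage 1: overshoot 24 dB → 24/8 = 3 dB → -9.5 dBu.
Stage 2: -9.5 dBu ≤ -8.5 dBu, so stage 2 doesn't engage; output -9.5 dBu.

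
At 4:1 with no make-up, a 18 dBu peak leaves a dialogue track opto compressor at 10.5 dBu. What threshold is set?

Input is 10 dB above T (since output overshoot × R = input overshoot: (10.5 − T)·4 = 18 − T gives T = 8 dBu).
Check: 8 + (18 − 8)/4 = 8 + 2.5 = 10.5 dBu. ✓

8 dBu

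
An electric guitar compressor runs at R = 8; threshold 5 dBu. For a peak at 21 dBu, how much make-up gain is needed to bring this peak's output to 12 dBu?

Overshoot 16 dB → 16/8 = 2 dB after compression, so the compressed level is 5 + 2 = 7 dBu.
Make-up = target − compressed = 12 − 7 = 5 dB.

5 dB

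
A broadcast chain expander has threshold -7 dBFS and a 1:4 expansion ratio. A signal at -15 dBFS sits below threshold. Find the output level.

-39 dBFS

Below threshold, a 1:4 expander applies gain = (4−1)×(T − x) of attenuation.
(4−1) × 8 = 24 dB, so output = -15 − 24 = -39 dBFS.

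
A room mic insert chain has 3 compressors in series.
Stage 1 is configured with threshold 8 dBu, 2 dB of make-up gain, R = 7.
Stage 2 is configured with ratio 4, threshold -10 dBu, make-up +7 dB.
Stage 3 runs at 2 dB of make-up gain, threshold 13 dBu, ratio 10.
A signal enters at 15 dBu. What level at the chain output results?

4.25 dBu

Stage 1: 7 dB above 8 dBu, reduced 7:1 to 1 dB above → 9 dBu; +2 dB make-up → 11 dBu.
Stage 2: 21 dB above -10 dBu, reduced 4:1 to 5.25 dB above → -4.75 dBu; +7 dB make-up → 2.25 dBu.
Stage 3: below threshold (2.25 ≤ 13); passes unchanged; make-up brings it to 4.25 dBu.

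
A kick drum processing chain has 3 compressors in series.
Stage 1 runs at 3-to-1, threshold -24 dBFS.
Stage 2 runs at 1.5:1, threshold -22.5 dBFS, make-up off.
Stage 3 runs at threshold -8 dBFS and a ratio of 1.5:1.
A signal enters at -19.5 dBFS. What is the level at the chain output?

Stage 1: -19.5 dBFS is 4.5 dB over -24 dBFS; at 3:1 that becomes 1.5 dB over, giving -22.5 dBFS.
Stage 2: below threshold (-22.5 ≤ -22.5); passes unchanged; output -22.5 dBFS.
Stage 3: below threshold (-22.5 ≤ -8); passes unchanged; output -22.5 dBFS.

-22.5 dBFS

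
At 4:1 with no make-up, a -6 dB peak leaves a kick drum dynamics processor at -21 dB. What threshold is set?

Let T be the threshold. Output overshoot = (input overshoot)/R, so -21 − T = (-6 − T)/4.
4·(-21 − T) = -6 − T → 3·T = -84 − (-6) = -78.
T = -78/3 = -26 dB.

-26 dB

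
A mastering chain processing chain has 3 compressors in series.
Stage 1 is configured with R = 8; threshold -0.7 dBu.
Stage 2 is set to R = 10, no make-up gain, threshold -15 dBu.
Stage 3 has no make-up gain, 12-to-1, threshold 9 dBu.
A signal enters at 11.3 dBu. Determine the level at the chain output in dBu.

Stage 1: 12 dB above -0.7 dBu, reduced 8:1 to 1.5 dB above → 0.8 dBu.
Stage 2: overshoot 15.8 dB → 15.8/10 = 1.58 dB → -13.42 dBu.
Stage 3: -13.42 dBu is at or below the 9 dBu threshold — no compression; output -13.42 dBu.

-13.42 dBu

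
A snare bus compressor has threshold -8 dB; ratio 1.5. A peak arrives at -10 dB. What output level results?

-10 dB is 2 dB below the -8 dB threshold, so no gain reduction is applied.
Output = input = -10 dB.

-10 dB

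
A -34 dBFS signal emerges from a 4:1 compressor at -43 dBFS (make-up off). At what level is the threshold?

-46 dBFS

Gain reduction = -34 − (-43) = 9 dB; output overshoot = GR / (R − 1) = 9 / 3 = 3 dB.
Threshold = output − output overshoot = -43 − 3 = -46 dBFS.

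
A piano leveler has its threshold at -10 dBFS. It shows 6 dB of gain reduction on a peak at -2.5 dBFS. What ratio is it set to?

Input overshoot = -2.5 − (-10) = 7.5 dB.
Output overshoot = 7.5 − 6 = 1.5 dB.
Ratio = input overshoot / output overshoot = 7.5 / 1.5 = 5.

5:1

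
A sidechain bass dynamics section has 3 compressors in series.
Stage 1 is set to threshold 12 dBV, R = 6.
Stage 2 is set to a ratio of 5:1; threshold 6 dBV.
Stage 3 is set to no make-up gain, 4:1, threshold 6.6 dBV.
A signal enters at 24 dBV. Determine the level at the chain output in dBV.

6.85 dBV

Stage 1: 24 dBV is 12 dB over 12 dBV; at 6:1 that becomes 2 dB over, giving 14 dBV.
Stage 2: overshoot 8 dB → 8/5 = 1.6 dB → 7.6 dBV.
Stage 3: 1 dB above 6.6 dBV, reduced 4:1 to 0.25 dB above → 6.85 dBV.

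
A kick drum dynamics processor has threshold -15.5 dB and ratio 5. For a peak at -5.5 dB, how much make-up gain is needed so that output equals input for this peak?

8 dB

Without make-up, output = threshold + overshoot/5 = -15.5 + 2 = -13.5 dB.
Gap to target: 8 dB.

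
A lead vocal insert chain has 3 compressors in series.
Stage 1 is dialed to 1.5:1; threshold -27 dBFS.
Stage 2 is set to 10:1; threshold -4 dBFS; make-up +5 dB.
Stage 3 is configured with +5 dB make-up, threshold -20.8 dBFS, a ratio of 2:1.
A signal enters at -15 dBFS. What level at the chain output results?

-12.4 dBFS

Stage 1: overshoot 12 dB → 12/1.5 = 8 dB → -19 dBFS.
Stage 2: -19 dBFS ≤ -4 dBFS, so stage 2 doesn't engage; make-up brings it to -14 dBFS.
Stage 3: -14 dBFS is 6.8 dB over -20.8 dBFS; at 2:1 that becomes 3.4 dB over, giving -17.4 dBFS; +5 dB make-up → -12.4 dBFS.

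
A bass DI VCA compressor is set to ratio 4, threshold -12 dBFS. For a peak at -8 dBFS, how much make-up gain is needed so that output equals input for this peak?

3 dB

Without make-up, output = threshold + overshoot/4 = -12 + 1 = -11 dBFS.
Gap to target: 3 dB.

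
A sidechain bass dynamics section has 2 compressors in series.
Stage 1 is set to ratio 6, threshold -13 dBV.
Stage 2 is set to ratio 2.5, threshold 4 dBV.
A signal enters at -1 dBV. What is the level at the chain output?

Stage 1: overshoot 12 dB → 12/6 = 2 dB → -11 dBV.
Stage 2: -11 dBV is at or below the 4 dBV threshold — no compression; output -11 dBV.

-11 dBV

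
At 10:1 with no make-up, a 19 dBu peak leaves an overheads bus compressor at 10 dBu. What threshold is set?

Input is 10 dB above T (since output overshoot × R = input overshoot: (10 − T)·10 = 19 − T gives T = 9 dBu).
Check: 9 + (19 − 9)/10 = 9 + 1 = 10 dBu. ✓

9 dBu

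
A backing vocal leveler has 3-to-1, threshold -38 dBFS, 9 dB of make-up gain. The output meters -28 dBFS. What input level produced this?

Remove make-up: -28 − 9 = -37 dBFS.
The compressed level sits -37 − (-38) = 1 dB over threshold.
Before 3:1 compression the overshoot was 1 × 3 = 3 dB, so input = -38 + 3 = -35 dBFS.

-35 dBFS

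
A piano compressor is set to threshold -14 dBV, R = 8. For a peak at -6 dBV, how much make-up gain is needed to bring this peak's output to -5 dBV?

The peak compresses to -14 + 8/8 = -13 dBV.
To reach -5 dBV requires -5 − (-13) = 8 dB of make-up.

8 dB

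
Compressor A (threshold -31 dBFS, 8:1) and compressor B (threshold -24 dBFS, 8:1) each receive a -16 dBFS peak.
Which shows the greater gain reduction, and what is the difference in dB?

A: GR = 15 − 15/8 = 13.125 dB.
B: GR = 8 − 8/8 = 7 dB.
Difference: 6.125 dB in favour of A.

A, by 6.125 dB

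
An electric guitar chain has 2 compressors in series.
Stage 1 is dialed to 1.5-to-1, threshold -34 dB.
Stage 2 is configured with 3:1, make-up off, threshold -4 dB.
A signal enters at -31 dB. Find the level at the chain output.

-32 dB

Stage 1: -31 dB is 3 dB over -34 dB; at 1.5:1 that becomes 2 dB over, giving -32 dB.
Stage 2: -32 dB is at or below the -4 dB threshold — no compression; output -32 dB.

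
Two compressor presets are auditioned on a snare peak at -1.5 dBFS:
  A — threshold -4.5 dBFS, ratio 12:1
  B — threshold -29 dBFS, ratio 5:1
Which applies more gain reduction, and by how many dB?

B, by 19.25 dB

A: 3 dB over, compressed to 0.25 dB over, so 2.75 dB of GR.
B: 27.5 dB over, compressed to 5.5 dB over, so 22 dB of GR.
B reduces 19.25 dB more.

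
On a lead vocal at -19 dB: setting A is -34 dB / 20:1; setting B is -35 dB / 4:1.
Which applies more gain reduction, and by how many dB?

A, by 2.25 dB

A: GR = 15 − 15/20 = 14.25 dB.
B: GR = 16 − 16/4 = 12 dB.
A applies 2.25 dB more gain reduction.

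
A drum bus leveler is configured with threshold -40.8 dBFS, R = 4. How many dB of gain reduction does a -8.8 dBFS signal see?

24 dB

The signal is 32 dB above threshold.
A 4:1 ratio leaves 8 dB of that excess.
Gain reduction = 32 − 8 = 24 dB.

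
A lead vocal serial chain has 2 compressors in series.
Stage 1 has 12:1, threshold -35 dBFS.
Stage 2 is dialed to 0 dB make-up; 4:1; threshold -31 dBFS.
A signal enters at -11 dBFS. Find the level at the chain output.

-33 dBFS

Stage 1: -11 dBFS is 24 dB over -35 dBFS; at 12:1 that becomes 2 dB over, giving -33 dBFS.
Stage 2: -33 dBFS ≤ -31 dBFS, so stage 2 doesn't engage; output -33 dBFS.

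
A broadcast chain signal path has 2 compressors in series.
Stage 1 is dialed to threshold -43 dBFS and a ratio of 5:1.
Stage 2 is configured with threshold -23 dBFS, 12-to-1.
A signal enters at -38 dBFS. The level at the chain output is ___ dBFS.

Stage 1: overshoot 5 dB → 5/5 = 1 dB → -42 dBFS.
Stage 2: below threshold (-42 ≤ -23); passes unchanged; output -42 dBFS.

-42 dBFS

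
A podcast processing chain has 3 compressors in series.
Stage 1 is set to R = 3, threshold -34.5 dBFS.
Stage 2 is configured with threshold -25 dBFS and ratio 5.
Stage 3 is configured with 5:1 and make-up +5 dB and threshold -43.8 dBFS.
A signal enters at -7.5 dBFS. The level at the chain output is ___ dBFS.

Stage 1: -7.5 dBFS is 27 dB over -34.5 dBFS; at 3:1 that becomes 9 dB over, giving -25.5 dBFS.
Stage 2: -25.5 dBFS is at or below the -25 dBFS threshold — no compression; output -25.5 dBFS.
Stage 3: 18.3 dB above -43.8 dBFS, reduced 5:1 to 3.66 dB above → -40.14 dBFS; +5 dB make-up → -35.14 dBFS.

-35.14 dBFS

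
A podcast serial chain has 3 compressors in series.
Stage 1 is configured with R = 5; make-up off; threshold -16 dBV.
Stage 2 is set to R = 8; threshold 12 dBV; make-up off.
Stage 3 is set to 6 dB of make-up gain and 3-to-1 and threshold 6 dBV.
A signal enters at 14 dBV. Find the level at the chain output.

Stage 1: 14 dBV is 30 dB over -16 dBV; at 5:1 that becomes 6 dB over, giving -10 dBV.
Stage 2: -10 dBV ≤ 12 dBV, so stage 2 doesn't engage; output -10 dBV.
Stage 3: below threshold (-10 ≤ 6); passes unchanged; make-up brings it to -4 dBV.

-4 dBV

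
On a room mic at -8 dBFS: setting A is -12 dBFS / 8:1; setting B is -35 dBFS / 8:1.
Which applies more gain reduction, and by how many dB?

B, by 20.125 dB

A: 4 dB over, compressed to 0.5 dB over, so 3.5 dB of GR.
B: 27 dB over, compressed to 3.375 dB over, so 23.625 dB of GR.
Difference: 20.125 dB in favour of B.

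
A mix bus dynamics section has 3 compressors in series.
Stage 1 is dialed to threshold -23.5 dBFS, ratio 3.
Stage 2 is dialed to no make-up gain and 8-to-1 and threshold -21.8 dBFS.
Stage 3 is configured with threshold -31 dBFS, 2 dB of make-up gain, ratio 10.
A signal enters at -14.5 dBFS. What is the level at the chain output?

Stage 1: -14.5 dBFS is 9 dB over -23.5 dBFS; at 3:1 that becomes 3 dB over, giving -20.5 dBFS.
Stage 2: overshoot 1.3 dB → 1.3/8 = 0.1625 dB → -21.6375 dBFS.
Stage 3: 9.3625 dB above -31 dBFS, reduced 10:1 to 0.93625 dB above → -30.06375 dBFS; +2 dB make-up → -28.06375 dBFS.

-28.06375 dBFS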